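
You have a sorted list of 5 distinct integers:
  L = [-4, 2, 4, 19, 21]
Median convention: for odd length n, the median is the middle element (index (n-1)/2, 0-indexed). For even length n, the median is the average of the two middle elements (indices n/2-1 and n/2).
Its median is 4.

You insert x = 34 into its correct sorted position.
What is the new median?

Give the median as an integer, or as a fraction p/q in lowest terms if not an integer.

Old list (sorted, length 5): [-4, 2, 4, 19, 21]
Old median = 4
Insert x = 34
Old length odd (5). Middle was index 2 = 4.
New length even (6). New median = avg of two middle elements.
x = 34: 5 elements are < x, 0 elements are > x.
New sorted list: [-4, 2, 4, 19, 21, 34]
New median = 23/2

Answer: 23/2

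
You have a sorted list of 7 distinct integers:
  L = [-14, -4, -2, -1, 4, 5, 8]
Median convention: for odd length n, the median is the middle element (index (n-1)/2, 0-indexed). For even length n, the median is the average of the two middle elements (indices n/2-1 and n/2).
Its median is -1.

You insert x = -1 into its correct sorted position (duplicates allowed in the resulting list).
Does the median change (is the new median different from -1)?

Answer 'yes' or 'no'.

Old median = -1
Insert x = -1
New median = -1
Changed? no

Answer: no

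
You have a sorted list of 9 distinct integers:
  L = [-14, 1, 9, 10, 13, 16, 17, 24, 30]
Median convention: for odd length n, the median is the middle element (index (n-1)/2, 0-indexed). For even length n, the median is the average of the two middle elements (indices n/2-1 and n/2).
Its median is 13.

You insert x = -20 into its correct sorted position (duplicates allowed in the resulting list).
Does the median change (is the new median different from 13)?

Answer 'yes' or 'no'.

Old median = 13
Insert x = -20
New median = 23/2
Changed? yes

Answer: yes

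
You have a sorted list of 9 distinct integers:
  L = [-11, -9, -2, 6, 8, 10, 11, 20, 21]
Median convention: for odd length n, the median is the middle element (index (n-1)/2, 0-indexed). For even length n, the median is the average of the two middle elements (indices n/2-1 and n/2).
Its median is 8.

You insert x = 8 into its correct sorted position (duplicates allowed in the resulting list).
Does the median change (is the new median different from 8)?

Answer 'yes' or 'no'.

Old median = 8
Insert x = 8
New median = 8
Changed? no

Answer: no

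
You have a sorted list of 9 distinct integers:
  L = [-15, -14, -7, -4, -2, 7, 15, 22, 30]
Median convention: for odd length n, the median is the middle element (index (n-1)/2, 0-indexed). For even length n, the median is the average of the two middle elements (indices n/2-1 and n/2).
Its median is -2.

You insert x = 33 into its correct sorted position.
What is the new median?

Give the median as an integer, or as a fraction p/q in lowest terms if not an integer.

Old list (sorted, length 9): [-15, -14, -7, -4, -2, 7, 15, 22, 30]
Old median = -2
Insert x = 33
Old length odd (9). Middle was index 4 = -2.
New length even (10). New median = avg of two middle elements.
x = 33: 9 elements are < x, 0 elements are > x.
New sorted list: [-15, -14, -7, -4, -2, 7, 15, 22, 30, 33]
New median = 5/2

Answer: 5/2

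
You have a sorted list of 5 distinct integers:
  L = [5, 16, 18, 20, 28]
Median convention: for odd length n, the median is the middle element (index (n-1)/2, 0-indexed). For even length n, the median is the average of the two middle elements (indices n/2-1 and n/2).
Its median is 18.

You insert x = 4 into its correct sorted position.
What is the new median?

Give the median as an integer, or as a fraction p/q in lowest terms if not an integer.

Answer: 17

Derivation:
Old list (sorted, length 5): [5, 16, 18, 20, 28]
Old median = 18
Insert x = 4
Old length odd (5). Middle was index 2 = 18.
New length even (6). New median = avg of two middle elements.
x = 4: 0 elements are < x, 5 elements are > x.
New sorted list: [4, 5, 16, 18, 20, 28]
New median = 17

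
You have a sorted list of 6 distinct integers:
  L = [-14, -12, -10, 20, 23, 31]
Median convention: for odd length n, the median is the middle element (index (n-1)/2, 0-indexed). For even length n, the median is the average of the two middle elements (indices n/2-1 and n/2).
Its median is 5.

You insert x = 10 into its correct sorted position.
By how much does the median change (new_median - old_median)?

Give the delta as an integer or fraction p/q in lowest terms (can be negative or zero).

Answer: 5

Derivation:
Old median = 5
After inserting x = 10: new sorted = [-14, -12, -10, 10, 20, 23, 31]
New median = 10
Delta = 10 - 5 = 5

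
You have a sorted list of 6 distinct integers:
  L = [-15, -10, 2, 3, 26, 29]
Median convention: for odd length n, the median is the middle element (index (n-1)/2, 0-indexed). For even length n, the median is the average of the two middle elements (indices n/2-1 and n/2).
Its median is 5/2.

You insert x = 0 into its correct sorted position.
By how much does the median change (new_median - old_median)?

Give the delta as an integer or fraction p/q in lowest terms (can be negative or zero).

Old median = 5/2
After inserting x = 0: new sorted = [-15, -10, 0, 2, 3, 26, 29]
New median = 2
Delta = 2 - 5/2 = -1/2

Answer: -1/2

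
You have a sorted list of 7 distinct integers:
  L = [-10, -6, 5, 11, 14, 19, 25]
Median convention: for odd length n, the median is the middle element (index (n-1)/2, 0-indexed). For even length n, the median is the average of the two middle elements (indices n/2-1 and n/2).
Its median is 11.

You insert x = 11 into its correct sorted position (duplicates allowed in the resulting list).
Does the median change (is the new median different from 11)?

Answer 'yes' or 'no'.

Old median = 11
Insert x = 11
New median = 11
Changed? no

Answer: no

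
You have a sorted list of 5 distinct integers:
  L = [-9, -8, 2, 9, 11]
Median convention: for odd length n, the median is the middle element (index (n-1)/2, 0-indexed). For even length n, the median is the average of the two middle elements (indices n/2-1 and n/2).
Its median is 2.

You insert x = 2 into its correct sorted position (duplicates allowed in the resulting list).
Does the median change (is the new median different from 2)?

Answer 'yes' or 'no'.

Old median = 2
Insert x = 2
New median = 2
Changed? no

Answer: no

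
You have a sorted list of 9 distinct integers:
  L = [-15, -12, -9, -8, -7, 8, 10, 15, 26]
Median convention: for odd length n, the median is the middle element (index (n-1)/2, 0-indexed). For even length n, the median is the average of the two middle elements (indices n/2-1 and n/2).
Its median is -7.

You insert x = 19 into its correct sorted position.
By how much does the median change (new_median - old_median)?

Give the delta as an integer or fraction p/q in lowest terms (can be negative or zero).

Answer: 15/2

Derivation:
Old median = -7
After inserting x = 19: new sorted = [-15, -12, -9, -8, -7, 8, 10, 15, 19, 26]
New median = 1/2
Delta = 1/2 - -7 = 15/2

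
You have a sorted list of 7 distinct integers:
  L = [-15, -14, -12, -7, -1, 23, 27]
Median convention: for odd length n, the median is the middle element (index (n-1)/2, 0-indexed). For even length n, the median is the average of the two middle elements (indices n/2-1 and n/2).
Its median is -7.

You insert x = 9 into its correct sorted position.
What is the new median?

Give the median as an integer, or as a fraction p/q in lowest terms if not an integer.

Answer: -4

Derivation:
Old list (sorted, length 7): [-15, -14, -12, -7, -1, 23, 27]
Old median = -7
Insert x = 9
Old length odd (7). Middle was index 3 = -7.
New length even (8). New median = avg of two middle elements.
x = 9: 5 elements are < x, 2 elements are > x.
New sorted list: [-15, -14, -12, -7, -1, 9, 23, 27]
New median = -4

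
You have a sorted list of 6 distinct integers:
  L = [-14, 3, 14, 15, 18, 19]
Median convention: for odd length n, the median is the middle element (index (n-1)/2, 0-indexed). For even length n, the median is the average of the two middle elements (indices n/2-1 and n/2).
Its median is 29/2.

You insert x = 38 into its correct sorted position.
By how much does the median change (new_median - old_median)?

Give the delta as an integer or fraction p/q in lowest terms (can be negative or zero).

Old median = 29/2
After inserting x = 38: new sorted = [-14, 3, 14, 15, 18, 19, 38]
New median = 15
Delta = 15 - 29/2 = 1/2

Answer: 1/2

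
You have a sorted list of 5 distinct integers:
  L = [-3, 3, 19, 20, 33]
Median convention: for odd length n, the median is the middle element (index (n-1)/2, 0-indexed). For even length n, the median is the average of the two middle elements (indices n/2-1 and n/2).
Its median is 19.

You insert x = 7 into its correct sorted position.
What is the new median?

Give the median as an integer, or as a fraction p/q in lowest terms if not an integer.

Old list (sorted, length 5): [-3, 3, 19, 20, 33]
Old median = 19
Insert x = 7
Old length odd (5). Middle was index 2 = 19.
New length even (6). New median = avg of two middle elements.
x = 7: 2 elements are < x, 3 elements are > x.
New sorted list: [-3, 3, 7, 19, 20, 33]
New median = 13

Answer: 13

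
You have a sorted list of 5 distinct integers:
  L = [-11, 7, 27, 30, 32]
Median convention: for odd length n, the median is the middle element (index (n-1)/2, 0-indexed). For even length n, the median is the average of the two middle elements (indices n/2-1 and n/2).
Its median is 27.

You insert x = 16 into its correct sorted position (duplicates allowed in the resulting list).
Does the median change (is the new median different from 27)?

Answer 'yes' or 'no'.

Answer: yes

Derivation:
Old median = 27
Insert x = 16
New median = 43/2
Changed? yes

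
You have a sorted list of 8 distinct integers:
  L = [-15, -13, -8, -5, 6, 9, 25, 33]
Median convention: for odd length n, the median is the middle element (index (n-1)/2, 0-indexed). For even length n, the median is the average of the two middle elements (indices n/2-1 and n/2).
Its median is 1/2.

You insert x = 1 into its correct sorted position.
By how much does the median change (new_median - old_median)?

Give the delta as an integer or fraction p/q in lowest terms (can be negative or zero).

Answer: 1/2

Derivation:
Old median = 1/2
After inserting x = 1: new sorted = [-15, -13, -8, -5, 1, 6, 9, 25, 33]
New median = 1
Delta = 1 - 1/2 = 1/2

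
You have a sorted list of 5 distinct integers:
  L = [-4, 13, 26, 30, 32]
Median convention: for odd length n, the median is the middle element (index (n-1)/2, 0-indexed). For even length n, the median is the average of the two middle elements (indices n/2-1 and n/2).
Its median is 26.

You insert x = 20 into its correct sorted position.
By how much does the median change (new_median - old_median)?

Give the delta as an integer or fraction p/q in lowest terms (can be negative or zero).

Answer: -3

Derivation:
Old median = 26
After inserting x = 20: new sorted = [-4, 13, 20, 26, 30, 32]
New median = 23
Delta = 23 - 26 = -3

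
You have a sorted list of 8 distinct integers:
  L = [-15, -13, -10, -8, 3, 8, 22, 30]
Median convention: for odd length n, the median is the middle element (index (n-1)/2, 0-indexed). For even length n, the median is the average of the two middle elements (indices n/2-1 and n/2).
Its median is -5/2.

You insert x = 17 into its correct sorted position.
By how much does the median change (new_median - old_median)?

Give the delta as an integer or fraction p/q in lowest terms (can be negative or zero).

Old median = -5/2
After inserting x = 17: new sorted = [-15, -13, -10, -8, 3, 8, 17, 22, 30]
New median = 3
Delta = 3 - -5/2 = 11/2

Answer: 11/2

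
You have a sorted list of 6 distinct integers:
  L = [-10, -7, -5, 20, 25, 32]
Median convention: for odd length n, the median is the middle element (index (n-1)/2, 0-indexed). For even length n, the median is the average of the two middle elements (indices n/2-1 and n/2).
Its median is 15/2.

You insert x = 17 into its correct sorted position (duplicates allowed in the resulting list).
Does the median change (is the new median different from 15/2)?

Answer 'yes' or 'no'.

Old median = 15/2
Insert x = 17
New median = 17
Changed? yes

Answer: yes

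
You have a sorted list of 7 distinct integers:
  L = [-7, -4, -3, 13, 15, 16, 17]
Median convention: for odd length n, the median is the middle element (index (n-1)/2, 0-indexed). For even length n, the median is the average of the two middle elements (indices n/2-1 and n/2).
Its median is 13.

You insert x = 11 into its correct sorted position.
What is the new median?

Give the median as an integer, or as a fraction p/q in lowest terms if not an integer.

Answer: 12

Derivation:
Old list (sorted, length 7): [-7, -4, -3, 13, 15, 16, 17]
Old median = 13
Insert x = 11
Old length odd (7). Middle was index 3 = 13.
New length even (8). New median = avg of two middle elements.
x = 11: 3 elements are < x, 4 elements are > x.
New sorted list: [-7, -4, -3, 11, 13, 15, 16, 17]
New median = 12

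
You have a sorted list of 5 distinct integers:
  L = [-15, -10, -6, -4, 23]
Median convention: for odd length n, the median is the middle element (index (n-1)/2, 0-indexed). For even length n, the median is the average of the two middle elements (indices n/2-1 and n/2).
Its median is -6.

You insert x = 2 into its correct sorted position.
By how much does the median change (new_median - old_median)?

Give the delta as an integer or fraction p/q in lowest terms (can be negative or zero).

Answer: 1

Derivation:
Old median = -6
After inserting x = 2: new sorted = [-15, -10, -6, -4, 2, 23]
New median = -5
Delta = -5 - -6 = 1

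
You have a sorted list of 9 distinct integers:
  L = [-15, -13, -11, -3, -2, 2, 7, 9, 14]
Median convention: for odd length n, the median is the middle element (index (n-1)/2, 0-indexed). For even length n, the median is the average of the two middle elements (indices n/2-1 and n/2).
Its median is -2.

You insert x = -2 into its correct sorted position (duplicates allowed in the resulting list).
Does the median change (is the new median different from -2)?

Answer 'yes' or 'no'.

Old median = -2
Insert x = -2
New median = -2
Changed? no

Answer: no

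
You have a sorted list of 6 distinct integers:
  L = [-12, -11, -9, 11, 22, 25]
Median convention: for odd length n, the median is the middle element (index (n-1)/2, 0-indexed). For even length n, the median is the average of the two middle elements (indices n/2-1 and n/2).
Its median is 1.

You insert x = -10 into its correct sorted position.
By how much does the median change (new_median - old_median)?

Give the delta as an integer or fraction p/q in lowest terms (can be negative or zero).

Old median = 1
After inserting x = -10: new sorted = [-12, -11, -10, -9, 11, 22, 25]
New median = -9
Delta = -9 - 1 = -10

Answer: -10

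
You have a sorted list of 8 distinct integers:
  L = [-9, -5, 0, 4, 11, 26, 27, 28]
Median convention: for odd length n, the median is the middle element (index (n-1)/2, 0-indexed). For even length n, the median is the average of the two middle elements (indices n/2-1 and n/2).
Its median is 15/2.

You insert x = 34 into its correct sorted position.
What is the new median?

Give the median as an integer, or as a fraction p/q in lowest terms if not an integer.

Old list (sorted, length 8): [-9, -5, 0, 4, 11, 26, 27, 28]
Old median = 15/2
Insert x = 34
Old length even (8). Middle pair: indices 3,4 = 4,11.
New length odd (9). New median = single middle element.
x = 34: 8 elements are < x, 0 elements are > x.
New sorted list: [-9, -5, 0, 4, 11, 26, 27, 28, 34]
New median = 11

Answer: 11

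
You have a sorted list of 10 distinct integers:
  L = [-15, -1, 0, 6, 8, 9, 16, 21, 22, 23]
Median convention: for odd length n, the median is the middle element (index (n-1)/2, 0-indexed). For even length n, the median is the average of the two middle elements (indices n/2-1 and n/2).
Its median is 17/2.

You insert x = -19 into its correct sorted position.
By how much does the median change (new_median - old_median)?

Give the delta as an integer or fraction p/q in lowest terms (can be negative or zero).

Old median = 17/2
After inserting x = -19: new sorted = [-19, -15, -1, 0, 6, 8, 9, 16, 21, 22, 23]
New median = 8
Delta = 8 - 17/2 = -1/2

Answer: -1/2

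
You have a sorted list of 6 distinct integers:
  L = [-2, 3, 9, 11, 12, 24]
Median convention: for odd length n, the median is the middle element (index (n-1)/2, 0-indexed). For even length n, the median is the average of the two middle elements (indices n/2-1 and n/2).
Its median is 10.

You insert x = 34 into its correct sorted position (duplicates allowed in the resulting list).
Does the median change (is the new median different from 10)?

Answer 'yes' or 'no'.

Old median = 10
Insert x = 34
New median = 11
Changed? yes

Answer: yes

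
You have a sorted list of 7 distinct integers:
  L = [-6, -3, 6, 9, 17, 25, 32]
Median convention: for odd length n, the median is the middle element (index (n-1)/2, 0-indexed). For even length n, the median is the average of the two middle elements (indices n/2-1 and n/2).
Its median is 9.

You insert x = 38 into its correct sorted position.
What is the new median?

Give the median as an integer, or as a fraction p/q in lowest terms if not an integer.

Answer: 13

Derivation:
Old list (sorted, length 7): [-6, -3, 6, 9, 17, 25, 32]
Old median = 9
Insert x = 38
Old length odd (7). Middle was index 3 = 9.
New length even (8). New median = avg of two middle elements.
x = 38: 7 elements are < x, 0 elements are > x.
New sorted list: [-6, -3, 6, 9, 17, 25, 32, 38]
New median = 13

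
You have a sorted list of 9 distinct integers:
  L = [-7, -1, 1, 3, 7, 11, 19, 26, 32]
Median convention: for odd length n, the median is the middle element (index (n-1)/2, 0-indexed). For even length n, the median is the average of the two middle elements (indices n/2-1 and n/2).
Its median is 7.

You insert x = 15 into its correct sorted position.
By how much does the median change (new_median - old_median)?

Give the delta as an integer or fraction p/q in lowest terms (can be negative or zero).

Old median = 7
After inserting x = 15: new sorted = [-7, -1, 1, 3, 7, 11, 15, 19, 26, 32]
New median = 9
Delta = 9 - 7 = 2

Answer: 2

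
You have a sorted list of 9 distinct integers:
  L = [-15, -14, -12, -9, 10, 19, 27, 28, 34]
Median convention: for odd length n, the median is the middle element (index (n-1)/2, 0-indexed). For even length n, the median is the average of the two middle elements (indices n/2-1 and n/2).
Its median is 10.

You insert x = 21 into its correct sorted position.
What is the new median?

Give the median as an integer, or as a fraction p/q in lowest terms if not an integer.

Old list (sorted, length 9): [-15, -14, -12, -9, 10, 19, 27, 28, 34]
Old median = 10
Insert x = 21
Old length odd (9). Middle was index 4 = 10.
New length even (10). New median = avg of two middle elements.
x = 21: 6 elements are < x, 3 elements are > x.
New sorted list: [-15, -14, -12, -9, 10, 19, 21, 27, 28, 34]
New median = 29/2

Answer: 29/2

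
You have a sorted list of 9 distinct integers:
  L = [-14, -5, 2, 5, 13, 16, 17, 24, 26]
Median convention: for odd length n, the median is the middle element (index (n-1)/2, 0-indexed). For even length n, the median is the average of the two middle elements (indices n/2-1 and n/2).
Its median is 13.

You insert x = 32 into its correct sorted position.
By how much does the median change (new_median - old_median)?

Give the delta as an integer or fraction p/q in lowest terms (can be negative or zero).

Answer: 3/2

Derivation:
Old median = 13
After inserting x = 32: new sorted = [-14, -5, 2, 5, 13, 16, 17, 24, 26, 32]
New median = 29/2
Delta = 29/2 - 13 = 3/2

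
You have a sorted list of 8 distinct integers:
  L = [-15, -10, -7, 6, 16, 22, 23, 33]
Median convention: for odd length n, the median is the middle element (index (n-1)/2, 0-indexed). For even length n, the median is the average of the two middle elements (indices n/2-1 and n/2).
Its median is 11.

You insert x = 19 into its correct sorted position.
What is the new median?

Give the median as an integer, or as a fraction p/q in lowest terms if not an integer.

Answer: 16

Derivation:
Old list (sorted, length 8): [-15, -10, -7, 6, 16, 22, 23, 33]
Old median = 11
Insert x = 19
Old length even (8). Middle pair: indices 3,4 = 6,16.
New length odd (9). New median = single middle element.
x = 19: 5 elements are < x, 3 elements are > x.
New sorted list: [-15, -10, -7, 6, 16, 19, 22, 23, 33]
New median = 16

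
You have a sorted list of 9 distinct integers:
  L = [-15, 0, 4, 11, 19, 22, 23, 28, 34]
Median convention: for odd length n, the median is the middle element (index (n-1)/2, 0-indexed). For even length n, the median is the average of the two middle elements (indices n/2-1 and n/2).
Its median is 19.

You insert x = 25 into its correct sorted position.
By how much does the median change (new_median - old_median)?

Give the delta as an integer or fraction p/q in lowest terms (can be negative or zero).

Answer: 3/2

Derivation:
Old median = 19
After inserting x = 25: new sorted = [-15, 0, 4, 11, 19, 22, 23, 25, 28, 34]
New median = 41/2
Delta = 41/2 - 19 = 3/2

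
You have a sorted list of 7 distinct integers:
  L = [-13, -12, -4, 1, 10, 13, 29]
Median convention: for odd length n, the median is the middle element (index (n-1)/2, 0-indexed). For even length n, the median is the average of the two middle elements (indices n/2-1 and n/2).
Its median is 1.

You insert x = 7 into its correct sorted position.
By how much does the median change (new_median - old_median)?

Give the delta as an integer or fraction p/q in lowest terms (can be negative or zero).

Old median = 1
After inserting x = 7: new sorted = [-13, -12, -4, 1, 7, 10, 13, 29]
New median = 4
Delta = 4 - 1 = 3

Answer: 3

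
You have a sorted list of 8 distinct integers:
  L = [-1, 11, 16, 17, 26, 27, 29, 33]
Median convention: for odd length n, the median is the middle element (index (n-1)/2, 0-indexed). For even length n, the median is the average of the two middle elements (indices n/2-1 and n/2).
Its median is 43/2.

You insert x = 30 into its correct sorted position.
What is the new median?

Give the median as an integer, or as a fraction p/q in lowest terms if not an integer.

Old list (sorted, length 8): [-1, 11, 16, 17, 26, 27, 29, 33]
Old median = 43/2
Insert x = 30
Old length even (8). Middle pair: indices 3,4 = 17,26.
New length odd (9). New median = single middle element.
x = 30: 7 elements are < x, 1 elements are > x.
New sorted list: [-1, 11, 16, 17, 26, 27, 29, 30, 33]
New median = 26

Answer: 26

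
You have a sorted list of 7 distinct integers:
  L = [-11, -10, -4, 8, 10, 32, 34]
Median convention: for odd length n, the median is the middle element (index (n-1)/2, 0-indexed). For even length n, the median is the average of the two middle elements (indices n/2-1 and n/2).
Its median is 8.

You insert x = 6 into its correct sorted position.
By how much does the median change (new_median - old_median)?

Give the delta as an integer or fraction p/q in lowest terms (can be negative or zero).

Answer: -1

Derivation:
Old median = 8
After inserting x = 6: new sorted = [-11, -10, -4, 6, 8, 10, 32, 34]
New median = 7
Delta = 7 - 8 = -1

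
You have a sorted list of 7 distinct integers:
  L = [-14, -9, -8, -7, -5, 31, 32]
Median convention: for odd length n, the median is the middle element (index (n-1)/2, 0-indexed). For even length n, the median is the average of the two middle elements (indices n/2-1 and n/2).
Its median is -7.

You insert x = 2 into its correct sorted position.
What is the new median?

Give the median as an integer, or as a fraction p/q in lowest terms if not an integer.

Old list (sorted, length 7): [-14, -9, -8, -7, -5, 31, 32]
Old median = -7
Insert x = 2
Old length odd (7). Middle was index 3 = -7.
New length even (8). New median = avg of two middle elements.
x = 2: 5 elements are < x, 2 elements are > x.
New sorted list: [-14, -9, -8, -7, -5, 2, 31, 32]
New median = -6

Answer: -6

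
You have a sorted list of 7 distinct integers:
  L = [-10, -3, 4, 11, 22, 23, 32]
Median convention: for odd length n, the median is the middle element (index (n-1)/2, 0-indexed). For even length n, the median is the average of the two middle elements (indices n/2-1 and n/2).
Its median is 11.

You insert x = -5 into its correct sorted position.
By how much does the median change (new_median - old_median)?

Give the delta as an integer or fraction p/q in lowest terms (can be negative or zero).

Old median = 11
After inserting x = -5: new sorted = [-10, -5, -3, 4, 11, 22, 23, 32]
New median = 15/2
Delta = 15/2 - 11 = -7/2

Answer: -7/2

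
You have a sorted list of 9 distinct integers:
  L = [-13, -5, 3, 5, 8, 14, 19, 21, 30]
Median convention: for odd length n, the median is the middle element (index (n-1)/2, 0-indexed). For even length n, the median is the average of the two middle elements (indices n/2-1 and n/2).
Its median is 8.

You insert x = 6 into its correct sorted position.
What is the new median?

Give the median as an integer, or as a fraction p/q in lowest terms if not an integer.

Answer: 7

Derivation:
Old list (sorted, length 9): [-13, -5, 3, 5, 8, 14, 19, 21, 30]
Old median = 8
Insert x = 6
Old length odd (9). Middle was index 4 = 8.
New length even (10). New median = avg of two middle elements.
x = 6: 4 elements are < x, 5 elements are > x.
New sorted list: [-13, -5, 3, 5, 6, 8, 14, 19, 21, 30]
New median = 7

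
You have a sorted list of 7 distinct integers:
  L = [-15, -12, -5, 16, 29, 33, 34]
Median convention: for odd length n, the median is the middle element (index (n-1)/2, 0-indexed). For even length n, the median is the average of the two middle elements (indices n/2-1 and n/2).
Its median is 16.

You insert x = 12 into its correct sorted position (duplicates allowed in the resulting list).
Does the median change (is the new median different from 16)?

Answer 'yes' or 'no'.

Answer: yes

Derivation:
Old median = 16
Insert x = 12
New median = 14
Changed? yes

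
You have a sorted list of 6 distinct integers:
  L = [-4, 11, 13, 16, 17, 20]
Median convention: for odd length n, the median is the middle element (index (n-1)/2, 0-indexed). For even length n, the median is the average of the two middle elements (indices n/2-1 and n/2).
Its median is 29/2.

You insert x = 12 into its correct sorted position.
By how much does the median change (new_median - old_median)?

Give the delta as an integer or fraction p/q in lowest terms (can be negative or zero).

Old median = 29/2
After inserting x = 12: new sorted = [-4, 11, 12, 13, 16, 17, 20]
New median = 13
Delta = 13 - 29/2 = -3/2

Answer: -3/2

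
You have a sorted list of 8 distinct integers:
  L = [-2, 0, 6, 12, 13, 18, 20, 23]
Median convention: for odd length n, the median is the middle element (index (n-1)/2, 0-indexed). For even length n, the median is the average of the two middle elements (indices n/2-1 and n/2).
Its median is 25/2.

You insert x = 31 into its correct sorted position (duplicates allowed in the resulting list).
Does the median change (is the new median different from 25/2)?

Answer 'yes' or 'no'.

Old median = 25/2
Insert x = 31
New median = 13
Changed? yes

Answer: yes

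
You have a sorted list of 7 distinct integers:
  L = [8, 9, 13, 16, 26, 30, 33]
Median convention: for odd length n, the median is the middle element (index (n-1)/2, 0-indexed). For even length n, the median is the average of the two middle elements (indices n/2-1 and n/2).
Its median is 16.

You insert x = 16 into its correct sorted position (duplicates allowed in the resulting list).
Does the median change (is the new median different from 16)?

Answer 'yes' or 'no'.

Old median = 16
Insert x = 16
New median = 16
Changed? no

Answer: no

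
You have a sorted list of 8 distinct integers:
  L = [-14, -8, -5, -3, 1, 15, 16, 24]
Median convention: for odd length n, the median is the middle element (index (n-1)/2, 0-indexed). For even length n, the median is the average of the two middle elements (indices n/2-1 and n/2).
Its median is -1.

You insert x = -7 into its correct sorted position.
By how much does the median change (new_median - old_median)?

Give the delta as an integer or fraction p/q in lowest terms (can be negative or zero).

Answer: -2

Derivation:
Old median = -1
After inserting x = -7: new sorted = [-14, -8, -7, -5, -3, 1, 15, 16, 24]
New median = -3
Delta = -3 - -1 = -2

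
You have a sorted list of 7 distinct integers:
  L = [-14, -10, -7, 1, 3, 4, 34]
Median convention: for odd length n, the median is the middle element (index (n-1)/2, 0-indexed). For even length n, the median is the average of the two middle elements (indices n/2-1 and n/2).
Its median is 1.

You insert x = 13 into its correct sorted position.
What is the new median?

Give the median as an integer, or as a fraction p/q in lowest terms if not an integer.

Answer: 2

Derivation:
Old list (sorted, length 7): [-14, -10, -7, 1, 3, 4, 34]
Old median = 1
Insert x = 13
Old length odd (7). Middle was index 3 = 1.
New length even (8). New median = avg of two middle elements.
x = 13: 6 elements are < x, 1 elements are > x.
New sorted list: [-14, -10, -7, 1, 3, 4, 13, 34]
New median = 2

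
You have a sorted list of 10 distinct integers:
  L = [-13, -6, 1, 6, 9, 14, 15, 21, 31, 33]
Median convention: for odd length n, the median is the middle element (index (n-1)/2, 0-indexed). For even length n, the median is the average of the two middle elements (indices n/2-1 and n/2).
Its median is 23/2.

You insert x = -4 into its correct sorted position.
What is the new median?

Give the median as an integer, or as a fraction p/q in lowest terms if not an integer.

Old list (sorted, length 10): [-13, -6, 1, 6, 9, 14, 15, 21, 31, 33]
Old median = 23/2
Insert x = -4
Old length even (10). Middle pair: indices 4,5 = 9,14.
New length odd (11). New median = single middle element.
x = -4: 2 elements are < x, 8 elements are > x.
New sorted list: [-13, -6, -4, 1, 6, 9, 14, 15, 21, 31, 33]
New median = 9

Answer: 9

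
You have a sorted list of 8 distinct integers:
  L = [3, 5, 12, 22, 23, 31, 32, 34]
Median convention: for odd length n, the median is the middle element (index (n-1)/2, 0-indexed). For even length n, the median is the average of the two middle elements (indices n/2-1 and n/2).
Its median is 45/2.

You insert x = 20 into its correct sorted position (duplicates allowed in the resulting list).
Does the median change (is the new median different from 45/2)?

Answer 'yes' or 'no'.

Answer: yes

Derivation:
Old median = 45/2
Insert x = 20
New median = 22
Changed? yes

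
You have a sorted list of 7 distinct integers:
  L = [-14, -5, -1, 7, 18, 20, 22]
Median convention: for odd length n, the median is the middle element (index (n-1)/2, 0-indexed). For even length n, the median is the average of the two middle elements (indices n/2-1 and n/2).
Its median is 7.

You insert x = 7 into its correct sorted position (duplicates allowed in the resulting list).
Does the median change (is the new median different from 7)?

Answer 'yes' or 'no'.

Old median = 7
Insert x = 7
New median = 7
Changed? no

Answer: no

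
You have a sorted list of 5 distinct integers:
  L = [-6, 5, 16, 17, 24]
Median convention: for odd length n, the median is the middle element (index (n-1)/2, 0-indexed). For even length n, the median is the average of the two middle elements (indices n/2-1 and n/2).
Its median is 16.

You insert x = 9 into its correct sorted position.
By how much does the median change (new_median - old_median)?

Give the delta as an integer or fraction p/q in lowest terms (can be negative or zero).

Old median = 16
After inserting x = 9: new sorted = [-6, 5, 9, 16, 17, 24]
New median = 25/2
Delta = 25/2 - 16 = -7/2

Answer: -7/2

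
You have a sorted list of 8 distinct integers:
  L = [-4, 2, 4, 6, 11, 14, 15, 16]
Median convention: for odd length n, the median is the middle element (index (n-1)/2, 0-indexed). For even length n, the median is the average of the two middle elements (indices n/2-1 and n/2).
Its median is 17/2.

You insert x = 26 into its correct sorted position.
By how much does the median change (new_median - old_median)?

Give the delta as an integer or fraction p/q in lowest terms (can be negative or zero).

Answer: 5/2

Derivation:
Old median = 17/2
After inserting x = 26: new sorted = [-4, 2, 4, 6, 11, 14, 15, 16, 26]
New median = 11
Delta = 11 - 17/2 = 5/2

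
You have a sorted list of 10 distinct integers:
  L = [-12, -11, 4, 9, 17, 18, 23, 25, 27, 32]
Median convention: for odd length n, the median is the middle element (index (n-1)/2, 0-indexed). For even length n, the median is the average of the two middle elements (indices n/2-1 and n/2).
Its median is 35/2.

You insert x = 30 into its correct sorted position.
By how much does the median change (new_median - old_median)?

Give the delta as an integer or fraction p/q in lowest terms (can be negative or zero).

Answer: 1/2

Derivation:
Old median = 35/2
After inserting x = 30: new sorted = [-12, -11, 4, 9, 17, 18, 23, 25, 27, 30, 32]
New median = 18
Delta = 18 - 35/2 = 1/2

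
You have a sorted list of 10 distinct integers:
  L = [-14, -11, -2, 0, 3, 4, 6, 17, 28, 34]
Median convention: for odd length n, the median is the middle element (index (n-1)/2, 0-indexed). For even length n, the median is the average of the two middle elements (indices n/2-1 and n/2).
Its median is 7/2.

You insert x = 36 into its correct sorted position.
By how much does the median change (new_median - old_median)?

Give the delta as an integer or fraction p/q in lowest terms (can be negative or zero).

Old median = 7/2
After inserting x = 36: new sorted = [-14, -11, -2, 0, 3, 4, 6, 17, 28, 34, 36]
New median = 4
Delta = 4 - 7/2 = 1/2

Answer: 1/2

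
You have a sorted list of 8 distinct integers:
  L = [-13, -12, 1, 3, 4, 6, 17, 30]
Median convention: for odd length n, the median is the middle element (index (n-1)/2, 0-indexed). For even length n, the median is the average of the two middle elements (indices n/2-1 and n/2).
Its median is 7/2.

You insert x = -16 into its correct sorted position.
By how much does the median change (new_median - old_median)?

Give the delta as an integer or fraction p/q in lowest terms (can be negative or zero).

Old median = 7/2
After inserting x = -16: new sorted = [-16, -13, -12, 1, 3, 4, 6, 17, 30]
New median = 3
Delta = 3 - 7/2 = -1/2

Answer: -1/2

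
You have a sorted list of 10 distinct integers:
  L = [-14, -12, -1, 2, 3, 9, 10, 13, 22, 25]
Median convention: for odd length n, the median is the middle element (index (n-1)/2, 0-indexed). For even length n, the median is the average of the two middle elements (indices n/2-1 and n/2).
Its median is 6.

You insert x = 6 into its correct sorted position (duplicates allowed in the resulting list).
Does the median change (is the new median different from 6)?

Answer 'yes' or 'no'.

Old median = 6
Insert x = 6
New median = 6
Changed? no

Answer: no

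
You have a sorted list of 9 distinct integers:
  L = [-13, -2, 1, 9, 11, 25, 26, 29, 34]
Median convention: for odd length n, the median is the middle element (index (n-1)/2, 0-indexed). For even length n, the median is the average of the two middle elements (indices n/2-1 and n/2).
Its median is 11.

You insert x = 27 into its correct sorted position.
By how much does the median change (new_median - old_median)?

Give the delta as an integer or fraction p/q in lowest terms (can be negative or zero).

Old median = 11
After inserting x = 27: new sorted = [-13, -2, 1, 9, 11, 25, 26, 27, 29, 34]
New median = 18
Delta = 18 - 11 = 7

Answer: 7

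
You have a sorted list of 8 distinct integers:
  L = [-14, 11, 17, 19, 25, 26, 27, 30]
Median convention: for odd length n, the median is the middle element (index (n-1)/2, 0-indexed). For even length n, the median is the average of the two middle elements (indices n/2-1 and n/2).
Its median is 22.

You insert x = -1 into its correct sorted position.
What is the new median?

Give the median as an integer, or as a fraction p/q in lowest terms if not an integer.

Old list (sorted, length 8): [-14, 11, 17, 19, 25, 26, 27, 30]
Old median = 22
Insert x = -1
Old length even (8). Middle pair: indices 3,4 = 19,25.
New length odd (9). New median = single middle element.
x = -1: 1 elements are < x, 7 elements are > x.
New sorted list: [-14, -1, 11, 17, 19, 25, 26, 27, 30]
New median = 19

Answer: 19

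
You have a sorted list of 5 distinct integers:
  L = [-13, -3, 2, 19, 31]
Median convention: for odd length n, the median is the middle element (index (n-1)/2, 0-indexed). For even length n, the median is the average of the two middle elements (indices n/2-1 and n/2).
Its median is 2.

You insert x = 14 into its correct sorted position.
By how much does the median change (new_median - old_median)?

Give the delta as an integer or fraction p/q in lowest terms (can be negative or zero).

Old median = 2
After inserting x = 14: new sorted = [-13, -3, 2, 14, 19, 31]
New median = 8
Delta = 8 - 2 = 6

Answer: 6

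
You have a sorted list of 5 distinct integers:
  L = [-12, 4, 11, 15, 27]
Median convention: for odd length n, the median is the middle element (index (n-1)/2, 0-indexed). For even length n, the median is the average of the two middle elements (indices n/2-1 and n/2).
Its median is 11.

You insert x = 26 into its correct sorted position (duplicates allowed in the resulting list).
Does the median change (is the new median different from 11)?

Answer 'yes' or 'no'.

Answer: yes

Derivation:
Old median = 11
Insert x = 26
New median = 13
Changed? yes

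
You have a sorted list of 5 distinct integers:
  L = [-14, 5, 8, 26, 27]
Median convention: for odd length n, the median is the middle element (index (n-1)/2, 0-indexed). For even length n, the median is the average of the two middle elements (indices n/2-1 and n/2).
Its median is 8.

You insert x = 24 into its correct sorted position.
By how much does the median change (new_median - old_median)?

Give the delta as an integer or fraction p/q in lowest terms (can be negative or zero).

Answer: 8

Derivation:
Old median = 8
After inserting x = 24: new sorted = [-14, 5, 8, 24, 26, 27]
New median = 16
Delta = 16 - 8 = 8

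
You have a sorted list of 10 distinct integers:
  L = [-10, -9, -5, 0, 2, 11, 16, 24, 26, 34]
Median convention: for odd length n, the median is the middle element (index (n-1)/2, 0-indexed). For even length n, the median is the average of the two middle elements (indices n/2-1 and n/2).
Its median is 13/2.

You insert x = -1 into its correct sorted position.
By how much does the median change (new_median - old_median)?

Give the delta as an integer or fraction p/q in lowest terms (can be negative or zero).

Old median = 13/2
After inserting x = -1: new sorted = [-10, -9, -5, -1, 0, 2, 11, 16, 24, 26, 34]
New median = 2
Delta = 2 - 13/2 = -9/2

Answer: -9/2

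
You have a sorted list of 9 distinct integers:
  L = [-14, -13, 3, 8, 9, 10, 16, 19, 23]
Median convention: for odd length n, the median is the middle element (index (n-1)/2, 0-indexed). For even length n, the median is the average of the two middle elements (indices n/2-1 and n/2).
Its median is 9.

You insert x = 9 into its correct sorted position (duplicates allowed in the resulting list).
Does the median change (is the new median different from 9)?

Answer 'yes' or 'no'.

Answer: no

Derivation:
Old median = 9
Insert x = 9
New median = 9
Changed? no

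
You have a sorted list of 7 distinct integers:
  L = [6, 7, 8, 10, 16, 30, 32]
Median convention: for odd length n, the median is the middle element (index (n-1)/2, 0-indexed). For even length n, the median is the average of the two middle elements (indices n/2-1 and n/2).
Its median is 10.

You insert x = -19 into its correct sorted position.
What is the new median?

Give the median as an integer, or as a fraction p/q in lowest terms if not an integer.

Answer: 9

Derivation:
Old list (sorted, length 7): [6, 7, 8, 10, 16, 30, 32]
Old median = 10
Insert x = -19
Old length odd (7). Middle was index 3 = 10.
New length even (8). New median = avg of two middle elements.
x = -19: 0 elements are < x, 7 elements are > x.
New sorted list: [-19, 6, 7, 8, 10, 16, 30, 32]
New median = 9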